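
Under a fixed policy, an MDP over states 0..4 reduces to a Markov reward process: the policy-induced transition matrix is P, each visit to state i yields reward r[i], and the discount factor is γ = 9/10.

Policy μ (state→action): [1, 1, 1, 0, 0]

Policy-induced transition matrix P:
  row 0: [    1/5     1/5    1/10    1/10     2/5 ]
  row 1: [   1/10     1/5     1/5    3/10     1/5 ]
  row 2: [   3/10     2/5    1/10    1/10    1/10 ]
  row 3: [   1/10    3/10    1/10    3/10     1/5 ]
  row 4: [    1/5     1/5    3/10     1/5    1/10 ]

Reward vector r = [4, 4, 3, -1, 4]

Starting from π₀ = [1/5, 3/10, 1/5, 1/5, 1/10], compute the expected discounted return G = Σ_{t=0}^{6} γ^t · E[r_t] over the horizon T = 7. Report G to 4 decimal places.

t=0: π = [0.2000, 0.3000, 0.2000, 0.2000, 0.1000], E[r] = 2.8000, γ^t·E[r] = 2.800000, running G = 2.800000
t=1: π = [0.1700, 0.2600, 0.1500, 0.2100, 0.2100], E[r] = 2.8000, γ^t·E[r] = 2.520000, running G = 5.320000
t=2: π = [0.1680, 0.2510, 0.1680, 0.2150, 0.1980], E[r] = 2.7570, γ^t·E[r] = 2.233170, running G = 7.553170
t=3: π = [0.1702, 0.2551, 0.1647, 0.2130, 0.1970], E[r] = 2.7703, γ^t·E[r] = 2.019549, running G = 9.572719
t=4: π = [0.1697, 0.2542, 0.1649, 0.2133, 0.1979], E[r] = 2.7685, γ^t·E[r] = 1.816406, running G = 11.389125
t=5: π = [0.1697, 0.2543, 0.1650, 0.2133, 0.1977], E[r] = 2.7685, γ^t·E[r] = 1.634776, running G = 13.023901
t=6: π = [0.1697, 0.2543, 0.1650, 0.2133, 0.1977], E[r] = 2.7686, γ^t·E[r] = 1.471346, running G = 14.495247

G = 14.4952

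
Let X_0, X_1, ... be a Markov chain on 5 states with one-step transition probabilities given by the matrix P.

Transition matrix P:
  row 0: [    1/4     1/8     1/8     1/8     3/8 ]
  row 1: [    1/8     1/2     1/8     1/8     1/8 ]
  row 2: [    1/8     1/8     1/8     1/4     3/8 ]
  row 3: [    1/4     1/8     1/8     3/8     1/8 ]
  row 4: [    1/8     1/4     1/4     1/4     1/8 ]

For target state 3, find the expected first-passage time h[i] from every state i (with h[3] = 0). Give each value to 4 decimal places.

h = [5.6889, 5.9350, 4.9778, 0.0000, 5.0735]

First-step conditioning: h[3] = 0; for i ≠ 3, h[i] = 1 + Σ_k P[i][k]·h[k].
  h[0] = 1 + 1/4·h[0] + 1/8·h[1] + 1/8·h[2] + 3/8·h[4]
  h[1] = 1 + 1/8·h[0] + 1/2·h[1] + 1/8·h[2] + 1/8·h[4]
  h[2] = 1 + 1/8·h[0] + 1/8·h[1] + 1/8·h[2] + 3/8·h[4]
  h[4] = 1 + 1/8·h[0] + 1/4·h[1] + 1/4·h[2] + 1/8·h[4]
Solving the 4×4 linear system over states ≠ 3 gives exactly h = [256/45, 3472/585, 224/45, 0, 2968/585] (h[3] = 0 is the target).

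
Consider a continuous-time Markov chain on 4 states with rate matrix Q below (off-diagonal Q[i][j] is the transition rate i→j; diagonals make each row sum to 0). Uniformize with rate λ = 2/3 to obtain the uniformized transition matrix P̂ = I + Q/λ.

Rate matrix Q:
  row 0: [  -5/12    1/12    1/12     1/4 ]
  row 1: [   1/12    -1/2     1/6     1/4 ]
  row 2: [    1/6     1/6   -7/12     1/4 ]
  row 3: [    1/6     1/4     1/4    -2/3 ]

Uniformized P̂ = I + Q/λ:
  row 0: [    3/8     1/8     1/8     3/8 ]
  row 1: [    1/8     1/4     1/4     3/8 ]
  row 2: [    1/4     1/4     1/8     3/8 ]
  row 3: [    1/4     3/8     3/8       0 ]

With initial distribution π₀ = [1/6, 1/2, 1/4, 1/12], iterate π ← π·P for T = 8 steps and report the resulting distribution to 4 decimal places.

π = [0.2496, 0.2529, 0.2248, 0.2727]

t=0: π = [0.1667, 0.5000, 0.2500, 0.0833]
t=1: π = [0.2083, 0.2396, 0.2083, 0.3438]
t=2: π = [0.2461, 0.2669, 0.2409, 0.2461]
t=3: π = [0.2474, 0.2500, 0.2199, 0.2827]
t=4: π = [0.2497, 0.2544, 0.2269, 0.2690]
t=5: π = [0.2494, 0.2524, 0.2240, 0.2741]
t=6: π = [0.2496, 0.2531, 0.2251, 0.2722]
t=7: π = [0.2496, 0.2528, 0.2247, 0.2729]
t=8: π = [0.2496, 0.2529, 0.2248, 0.2727]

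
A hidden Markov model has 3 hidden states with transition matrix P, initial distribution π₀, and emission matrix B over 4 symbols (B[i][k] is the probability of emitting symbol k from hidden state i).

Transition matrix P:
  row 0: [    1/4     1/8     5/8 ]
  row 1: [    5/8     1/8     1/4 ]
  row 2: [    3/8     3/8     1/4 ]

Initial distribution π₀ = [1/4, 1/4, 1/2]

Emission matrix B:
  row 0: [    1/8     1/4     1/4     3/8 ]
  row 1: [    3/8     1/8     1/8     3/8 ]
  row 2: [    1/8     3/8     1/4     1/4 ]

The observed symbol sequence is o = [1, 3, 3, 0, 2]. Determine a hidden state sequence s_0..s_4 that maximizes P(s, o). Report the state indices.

path = [2, 0, 2, 1, 0]

t=0: δ = [6.250e-02, 3.125e-02, 1.875e-01]  (obs o_0=1)
t=1: δ = [2.637e-02, 2.637e-02, 1.172e-02]  ψ = [2, 2, 2]  (obs o_1=3)
t=2: δ = [6.180e-03, 1.648e-03, 4.120e-03]  ψ = [1, 2, 0]  (obs o_2=3)
t=3: δ = [1.931e-04, 5.794e-04, 4.828e-04]  ψ = [0, 2, 0]  (obs o_3=0)
t=4: δ = [9.052e-05, 2.263e-05, 3.621e-05]  ψ = [1, 2, 1]  (obs o_4=2)
backtrack: best end state = 0; path = [2, 0, 2, 1, 0]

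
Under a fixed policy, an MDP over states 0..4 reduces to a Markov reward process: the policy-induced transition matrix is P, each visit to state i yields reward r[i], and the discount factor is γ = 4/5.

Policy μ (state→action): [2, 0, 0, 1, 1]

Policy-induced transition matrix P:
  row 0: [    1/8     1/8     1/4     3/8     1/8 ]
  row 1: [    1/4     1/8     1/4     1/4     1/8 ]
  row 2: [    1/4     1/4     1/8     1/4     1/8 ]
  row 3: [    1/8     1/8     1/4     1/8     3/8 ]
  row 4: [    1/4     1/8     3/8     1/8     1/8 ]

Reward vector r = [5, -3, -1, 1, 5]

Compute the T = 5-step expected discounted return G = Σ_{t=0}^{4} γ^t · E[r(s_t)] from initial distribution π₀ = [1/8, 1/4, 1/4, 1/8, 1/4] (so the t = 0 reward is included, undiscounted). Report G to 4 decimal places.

G = 4.2948

t=0: π = [0.1250, 0.2500, 0.2500, 0.1250, 0.2500], E[r] = 1.0000, γ^t·E[r] = 1.000000, running G = 1.000000
t=1: π = [0.2188, 0.1563, 0.2500, 0.2188, 0.1563], E[r] = 1.3750, γ^t·E[r] = 1.100000, running G = 2.100000
t=2: π = [0.1953, 0.1563, 0.2383, 0.2305, 0.1797], E[r] = 1.3984, γ^t·E[r] = 0.895000, running G = 2.995000
t=3: π = [0.1968, 0.1548, 0.2427, 0.2231, 0.1826], E[r] = 1.4131, γ^t·E[r] = 0.723500, running G = 3.718500
t=4: π = [0.1975, 0.1553, 0.2425, 0.2239, 0.1808], E[r] = 1.4069, γ^t·E[r] = 0.576250, running G = 4.294750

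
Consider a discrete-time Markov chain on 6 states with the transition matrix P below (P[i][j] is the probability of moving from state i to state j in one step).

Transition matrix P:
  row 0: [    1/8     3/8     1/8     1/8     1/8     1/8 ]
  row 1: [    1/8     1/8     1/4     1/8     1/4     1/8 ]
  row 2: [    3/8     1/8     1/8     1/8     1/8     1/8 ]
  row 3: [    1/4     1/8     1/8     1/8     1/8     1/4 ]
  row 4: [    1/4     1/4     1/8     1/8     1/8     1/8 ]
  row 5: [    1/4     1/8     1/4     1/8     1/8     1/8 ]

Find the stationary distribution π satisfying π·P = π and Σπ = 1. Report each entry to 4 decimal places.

π = [0.2188, 0.1984, 0.1674, 0.1250, 0.1498, 0.1406]

Balance equations π_j = Σ_i π_i·P[i][j]:
  π_0 = 1/8·π_0 + 1/8·π_1 + 3/8·π_2 + 1/4·π_3 + 1/4·π_4 + 1/4·π_5
  π_1 = 3/8·π_0 + 1/8·π_1 + 1/8·π_2 + 1/8·π_3 + 1/4·π_4 + 1/8·π_5
  π_2 = 1/8·π_0 + 1/4·π_1 + 1/8·π_2 + 1/8·π_3 + 1/8·π_4 + 1/4·π_5
  π_3 = 1/8·π_0 + 1/8·π_1 + 1/8·π_2 + 1/8·π_3 + 1/8·π_4 + 1/8·π_5
  π_4 = 1/8·π_0 + 1/4·π_1 + 1/8·π_2 + 1/8·π_3 + 1/8·π_4 + 1/8·π_5
  normalize: π_0 + π_1 + π_2 + π_3 + π_4 + π_5 = 1
Solving the linear system gives exactly π = [9297/42496, 527/2656, 7113/42496, 1/8, 3183/21248, 9/64].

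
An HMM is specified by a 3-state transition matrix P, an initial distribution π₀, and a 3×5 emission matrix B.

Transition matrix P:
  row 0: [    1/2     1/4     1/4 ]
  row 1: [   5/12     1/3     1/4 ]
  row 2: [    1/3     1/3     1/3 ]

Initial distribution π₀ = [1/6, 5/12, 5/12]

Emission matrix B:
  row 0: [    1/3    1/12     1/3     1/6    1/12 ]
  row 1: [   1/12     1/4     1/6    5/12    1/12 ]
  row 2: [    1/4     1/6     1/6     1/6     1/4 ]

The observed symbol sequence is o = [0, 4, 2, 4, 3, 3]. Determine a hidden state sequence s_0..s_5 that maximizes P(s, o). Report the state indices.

path = [2, 2, 0, 2, 1, 1]

t=0: δ = [5.556e-02, 3.472e-02, 1.042e-01]  (obs o_0=0)
t=1: δ = [2.894e-03, 2.894e-03, 8.681e-03]  ψ = [2, 2, 2]  (obs o_1=4)
t=2: δ = [9.645e-04, 4.823e-04, 4.823e-04]  ψ = [2, 2, 2]  (obs o_2=2)
t=3: δ = [4.019e-05, 2.009e-05, 6.028e-05]  ψ = [0, 0, 0]  (obs o_3=4)
t=4: δ = [3.349e-06, 8.372e-06, 3.349e-06]  ψ = [0, 2, 2]  (obs o_4=3)
t=5: δ = [5.814e-07, 1.163e-06, 3.489e-07]  ψ = [1, 1, 1]  (obs o_5=3)
backtrack: best end state = 1; path = [2, 2, 0, 2, 1, 1]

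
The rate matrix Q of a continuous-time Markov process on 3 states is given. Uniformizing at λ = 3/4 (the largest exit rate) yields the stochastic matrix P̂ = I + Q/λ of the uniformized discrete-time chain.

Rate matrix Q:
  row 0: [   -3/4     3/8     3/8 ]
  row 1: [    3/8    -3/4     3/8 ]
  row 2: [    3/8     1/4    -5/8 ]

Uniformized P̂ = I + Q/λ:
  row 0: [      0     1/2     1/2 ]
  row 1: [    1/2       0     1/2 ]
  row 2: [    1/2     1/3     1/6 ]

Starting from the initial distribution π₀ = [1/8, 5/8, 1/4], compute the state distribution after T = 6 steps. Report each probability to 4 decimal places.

π = [0.3301, 0.2951, 0.3748]

t=0: π = [0.1250, 0.6250, 0.2500]
t=1: π = [0.4375, 0.1458, 0.4167]
t=2: π = [0.2813, 0.3576, 0.3611]
t=3: π = [0.3594, 0.2610, 0.3796]
t=4: π = [0.3203, 0.3062, 0.3735]
t=5: π = [0.3398, 0.2846, 0.3755]
t=6: π = [0.3301, 0.2951, 0.3748]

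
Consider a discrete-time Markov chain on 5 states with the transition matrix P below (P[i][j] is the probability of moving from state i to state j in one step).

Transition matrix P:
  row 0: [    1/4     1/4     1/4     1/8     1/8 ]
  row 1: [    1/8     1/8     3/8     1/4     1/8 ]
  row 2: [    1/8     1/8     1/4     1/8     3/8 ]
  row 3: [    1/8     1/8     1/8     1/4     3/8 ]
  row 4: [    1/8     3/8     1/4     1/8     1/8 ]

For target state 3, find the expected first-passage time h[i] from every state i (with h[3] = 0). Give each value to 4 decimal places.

First-step conditioning: h[3] = 0; for i ≠ 3, h[i] = 1 + Σ_k P[i][k]·h[k].
  h[0] = 1 + 1/4·h[0] + 1/4·h[1] + 1/4·h[2] + 1/8·h[4]
  h[1] = 1 + 1/8·h[0] + 1/8·h[1] + 3/8·h[2] + 1/8·h[4]
  h[2] = 1 + 1/8·h[0] + 1/8·h[1] + 1/4·h[2] + 3/8·h[4]
  h[4] = 1 + 1/8·h[0] + 3/8·h[1] + 1/4·h[2] + 1/8·h[4]
Solving the 4×4 linear system over states ≠ 3 gives exactly h = [2328/353, 2072/353, 2352/353, 0, 2296/353] (h[3] = 0 is the target).

h = [6.5949, 5.8697, 6.6629, 0.0000, 6.5042]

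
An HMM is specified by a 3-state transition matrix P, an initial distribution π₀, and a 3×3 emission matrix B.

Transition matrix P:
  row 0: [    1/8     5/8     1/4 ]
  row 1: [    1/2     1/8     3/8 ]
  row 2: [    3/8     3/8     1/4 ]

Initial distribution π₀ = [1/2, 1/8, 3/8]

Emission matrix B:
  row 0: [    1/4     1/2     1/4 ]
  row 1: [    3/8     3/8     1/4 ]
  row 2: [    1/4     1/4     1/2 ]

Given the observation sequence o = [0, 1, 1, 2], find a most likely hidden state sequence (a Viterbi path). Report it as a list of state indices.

t=0: δ = [1.250e-01, 4.688e-02, 9.375e-02]  (obs o_0=0)
t=1: δ = [1.758e-02, 2.930e-02, 7.812e-03]  ψ = [2, 0, 0]  (obs o_1=1)
t=2: δ = [7.324e-03, 4.120e-03, 2.747e-03]  ψ = [1, 0, 1]  (obs o_2=1)
t=3: δ = [5.150e-04, 1.144e-03, 9.155e-04]  ψ = [1, 0, 0]  (obs o_3=2)
backtrack: best end state = 1; path = [0, 1, 0, 1]

path = [0, 1, 0, 1]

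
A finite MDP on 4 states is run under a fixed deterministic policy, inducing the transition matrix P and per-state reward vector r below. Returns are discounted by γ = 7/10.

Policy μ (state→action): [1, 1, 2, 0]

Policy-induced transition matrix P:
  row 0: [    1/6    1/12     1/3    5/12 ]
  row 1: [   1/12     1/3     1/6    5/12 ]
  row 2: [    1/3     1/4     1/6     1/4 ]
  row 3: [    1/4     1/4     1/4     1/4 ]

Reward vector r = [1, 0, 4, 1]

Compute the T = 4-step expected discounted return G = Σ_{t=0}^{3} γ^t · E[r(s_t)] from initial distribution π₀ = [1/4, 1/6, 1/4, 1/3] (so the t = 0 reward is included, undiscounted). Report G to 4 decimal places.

t=0: π = [0.2500, 0.1667, 0.2500, 0.3333], E[r] = 1.5833, γ^t·E[r] = 1.583333, running G = 1.583333
t=1: π = [0.2222, 0.2222, 0.2361, 0.3194], E[r] = 1.4861, γ^t·E[r] = 1.040278, running G = 2.623611
t=2: π = [0.2141, 0.2315, 0.2303, 0.3241], E[r] = 1.4595, γ^t·E[r] = 0.715150, running G = 3.338762
t=3: π = [0.2128, 0.2336, 0.2294, 0.3243], E[r] = 1.4545, γ^t·E[r] = 0.498885, running G = 3.837647

G = 3.8376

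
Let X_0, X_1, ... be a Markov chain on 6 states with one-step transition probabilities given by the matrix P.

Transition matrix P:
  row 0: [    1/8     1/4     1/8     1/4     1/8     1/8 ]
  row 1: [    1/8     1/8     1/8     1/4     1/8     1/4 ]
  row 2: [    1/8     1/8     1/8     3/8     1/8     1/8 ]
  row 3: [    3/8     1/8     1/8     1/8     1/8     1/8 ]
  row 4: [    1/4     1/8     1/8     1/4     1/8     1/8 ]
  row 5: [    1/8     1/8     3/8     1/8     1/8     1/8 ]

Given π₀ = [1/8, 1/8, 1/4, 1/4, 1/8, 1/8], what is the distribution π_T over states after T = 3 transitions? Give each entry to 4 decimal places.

π = [0.1963, 0.1499, 0.1606, 0.2244, 0.1250, 0.1438]

t=0: π = [0.1250, 0.1250, 0.2500, 0.2500, 0.1250, 0.1250]
t=1: π = [0.2031, 0.1406, 0.1563, 0.2344, 0.1250, 0.1406]
t=2: π = [0.1992, 0.1504, 0.1602, 0.2227, 0.1250, 0.1426]
t=3: π = [0.1963, 0.1499, 0.1606, 0.2244, 0.1250, 0.1438]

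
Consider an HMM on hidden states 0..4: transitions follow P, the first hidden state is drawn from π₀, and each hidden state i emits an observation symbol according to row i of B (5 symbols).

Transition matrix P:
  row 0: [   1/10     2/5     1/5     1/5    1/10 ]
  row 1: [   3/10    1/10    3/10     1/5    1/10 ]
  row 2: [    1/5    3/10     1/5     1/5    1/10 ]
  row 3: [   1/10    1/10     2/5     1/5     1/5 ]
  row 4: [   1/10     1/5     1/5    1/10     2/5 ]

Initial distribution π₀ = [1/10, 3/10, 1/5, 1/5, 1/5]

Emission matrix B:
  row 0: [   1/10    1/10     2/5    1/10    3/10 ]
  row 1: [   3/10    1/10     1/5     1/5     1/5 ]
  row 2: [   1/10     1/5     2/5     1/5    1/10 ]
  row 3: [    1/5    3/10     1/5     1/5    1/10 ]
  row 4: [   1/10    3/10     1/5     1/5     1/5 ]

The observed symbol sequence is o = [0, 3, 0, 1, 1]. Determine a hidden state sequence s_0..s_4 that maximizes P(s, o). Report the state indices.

t=0: δ = [1.000e-02, 9.000e-02, 2.000e-02, 4.000e-02, 2.000e-02]  (obs o_0=0)
t=1: δ = [2.700e-03, 1.800e-03, 5.400e-03, 3.600e-03, 1.800e-03]  ψ = [1, 1, 1, 1, 1]  (obs o_1=3)
t=2: δ = [1.080e-04, 4.860e-04, 1.440e-04, 2.160e-04, 7.200e-05]  ψ = [2, 2, 3, 2, 3]  (obs o_2=0)
t=3: δ = [1.458e-05, 4.860e-06, 2.916e-05, 2.916e-05, 1.458e-05]  ψ = [1, 1, 1, 1, 1]  (obs o_3=1)
t=4: δ = [5.832e-07, 8.748e-07, 2.333e-06, 1.750e-06, 1.750e-06]  ψ = [2, 2, 3, 2, 3]  (obs o_4=1)
backtrack: best end state = 2; path = [1, 2, 1, 3, 2]

path = [1, 2, 1, 3, 2]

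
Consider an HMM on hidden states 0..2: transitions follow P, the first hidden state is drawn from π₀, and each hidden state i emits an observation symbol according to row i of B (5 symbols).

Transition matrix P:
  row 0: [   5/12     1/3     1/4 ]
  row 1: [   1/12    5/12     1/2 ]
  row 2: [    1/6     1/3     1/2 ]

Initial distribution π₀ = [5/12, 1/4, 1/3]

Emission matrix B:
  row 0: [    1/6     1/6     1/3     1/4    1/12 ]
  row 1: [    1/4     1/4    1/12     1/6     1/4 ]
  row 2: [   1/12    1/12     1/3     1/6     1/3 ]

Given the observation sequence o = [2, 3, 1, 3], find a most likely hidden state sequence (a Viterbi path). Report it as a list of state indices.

path = [0, 0, 0, 0]

t=0: δ = [1.389e-01, 2.083e-02, 1.111e-01]  (obs o_0=2)
t=1: δ = [1.447e-02, 7.716e-03, 9.259e-03]  ψ = [0, 0, 2]  (obs o_1=3)
t=2: δ = [1.005e-03, 1.206e-03, 3.858e-04]  ψ = [0, 0, 2]  (obs o_2=1)
t=3: δ = [1.047e-04, 8.372e-05, 1.005e-04]  ψ = [0, 1, 1]  (obs o_3=3)
backtrack: best end state = 0; path = [0, 0, 0, 0]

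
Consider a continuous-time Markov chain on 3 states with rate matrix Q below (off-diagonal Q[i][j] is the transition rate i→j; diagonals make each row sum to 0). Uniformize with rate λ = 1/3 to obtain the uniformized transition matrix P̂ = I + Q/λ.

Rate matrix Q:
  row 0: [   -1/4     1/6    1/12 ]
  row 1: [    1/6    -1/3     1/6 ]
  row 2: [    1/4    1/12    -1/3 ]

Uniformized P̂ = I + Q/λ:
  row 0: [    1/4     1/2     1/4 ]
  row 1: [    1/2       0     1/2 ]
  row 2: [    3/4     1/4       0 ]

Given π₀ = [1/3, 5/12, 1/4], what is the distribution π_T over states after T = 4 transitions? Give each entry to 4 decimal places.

t=0: π = [0.3333, 0.4167, 0.2500]
t=1: π = [0.4792, 0.2292, 0.2917]
t=2: π = [0.4531, 0.3125, 0.2344]
t=3: π = [0.4453, 0.2852, 0.2695]
t=4: π = [0.4561, 0.2900, 0.2539]

π = [0.4561, 0.2900, 0.2539]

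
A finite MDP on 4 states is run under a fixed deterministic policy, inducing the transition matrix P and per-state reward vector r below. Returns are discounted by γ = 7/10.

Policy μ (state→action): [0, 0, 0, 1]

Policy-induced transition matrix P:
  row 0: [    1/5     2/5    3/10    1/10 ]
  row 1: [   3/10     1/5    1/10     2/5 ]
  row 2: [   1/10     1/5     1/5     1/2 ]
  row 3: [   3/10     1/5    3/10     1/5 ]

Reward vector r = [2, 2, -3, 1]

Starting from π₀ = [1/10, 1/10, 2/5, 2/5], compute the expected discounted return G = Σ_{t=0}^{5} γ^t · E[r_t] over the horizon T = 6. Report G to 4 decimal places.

G = 0.6201

t=0: π = [0.1000, 0.1000, 0.4000, 0.4000], E[r] = -0.4000, γ^t·E[r] = -0.400000, running G = -0.400000
t=1: π = [0.2100, 0.2200, 0.2400, 0.3300], E[r] = 0.4700, γ^t·E[r] = 0.329000, running G = -0.071000
t=2: π = [0.2310, 0.2420, 0.2320, 0.2950], E[r] = 0.5450, γ^t·E[r] = 0.267050, running G = 0.196050
t=3: π = [0.2305, 0.2462, 0.2284, 0.2949], E[r] = 0.5631, γ^t·E[r] = 0.193143, running G = 0.389193
t=4: π = [0.2313, 0.2461, 0.2279, 0.2947], E[r] = 0.5657, γ^t·E[r] = 0.135822, running G = 0.525015
t=5: π = [0.2313, 0.2463, 0.2280, 0.2945], E[r] = 0.5656, γ^t·E[r] = 0.095059, running G = 0.620074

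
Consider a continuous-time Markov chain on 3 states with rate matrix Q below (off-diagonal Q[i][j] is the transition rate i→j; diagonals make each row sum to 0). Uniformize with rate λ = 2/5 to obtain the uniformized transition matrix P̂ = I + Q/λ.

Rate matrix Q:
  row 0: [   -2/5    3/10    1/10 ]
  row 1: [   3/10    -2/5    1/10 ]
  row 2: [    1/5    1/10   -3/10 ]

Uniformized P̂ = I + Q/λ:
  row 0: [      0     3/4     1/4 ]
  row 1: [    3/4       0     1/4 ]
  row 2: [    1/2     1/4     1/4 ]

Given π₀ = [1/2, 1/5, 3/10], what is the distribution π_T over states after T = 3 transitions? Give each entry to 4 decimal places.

t=0: π = [0.5000, 0.2000, 0.3000]
t=1: π = [0.3000, 0.4500, 0.2500]
t=2: π = [0.4625, 0.2875, 0.2500]
t=3: π = [0.3406, 0.4094, 0.2500]

π = [0.3406, 0.4094, 0.2500]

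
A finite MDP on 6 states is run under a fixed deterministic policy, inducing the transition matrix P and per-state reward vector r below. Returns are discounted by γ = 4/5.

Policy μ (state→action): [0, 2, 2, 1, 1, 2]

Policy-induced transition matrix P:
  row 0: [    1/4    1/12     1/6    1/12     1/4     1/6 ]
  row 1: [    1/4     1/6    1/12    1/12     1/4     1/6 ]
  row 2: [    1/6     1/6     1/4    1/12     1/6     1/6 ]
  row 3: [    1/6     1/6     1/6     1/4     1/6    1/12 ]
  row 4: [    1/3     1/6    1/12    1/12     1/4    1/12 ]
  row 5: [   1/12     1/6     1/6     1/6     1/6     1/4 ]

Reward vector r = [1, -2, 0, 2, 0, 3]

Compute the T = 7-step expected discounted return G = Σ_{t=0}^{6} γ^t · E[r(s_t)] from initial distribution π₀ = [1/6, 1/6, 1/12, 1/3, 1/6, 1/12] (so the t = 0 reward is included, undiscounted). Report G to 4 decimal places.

t=0: π = [0.1667, 0.1667, 0.0833, 0.3333, 0.1667, 0.0833], E[r] = 0.7500, γ^t·E[r] = 0.750000, running G = 0.750000
t=1: π = [0.2153, 0.1528, 0.1458, 0.1458, 0.2083, 0.1319], E[r] = 0.5972, γ^t·E[r] = 0.477778, running G = 1.227778
t=2: π = [0.2211, 0.1487, 0.1487, 0.1186, 0.2147, 0.1481], E[r] = 0.6053, γ^t·E[r] = 0.387407, running G = 1.615185
t=3: π = [0.2209, 0.1482, 0.1488, 0.1155, 0.2154, 0.1512], E[r] = 0.6090, γ^t·E[r] = 0.311827, running G = 1.927012
t=4: π = [0.2207, 0.1483, 0.1488, 0.1152, 0.2154, 0.1517], E[r] = 0.6097, γ^t·E[r] = 0.249720, running G = 2.176733
t=5: π = [0.2207, 0.1483, 0.1488, 0.1152, 0.2154, 0.1518], E[r] = 0.6098, γ^t·E[r] = 0.199804, running G = 2.376536
t=6: π = [0.2207, 0.1483, 0.1488, 0.1152, 0.2154, 0.1518], E[r] = 0.6098, γ^t·E[r] = 0.159845, running G = 2.536382

G = 2.5364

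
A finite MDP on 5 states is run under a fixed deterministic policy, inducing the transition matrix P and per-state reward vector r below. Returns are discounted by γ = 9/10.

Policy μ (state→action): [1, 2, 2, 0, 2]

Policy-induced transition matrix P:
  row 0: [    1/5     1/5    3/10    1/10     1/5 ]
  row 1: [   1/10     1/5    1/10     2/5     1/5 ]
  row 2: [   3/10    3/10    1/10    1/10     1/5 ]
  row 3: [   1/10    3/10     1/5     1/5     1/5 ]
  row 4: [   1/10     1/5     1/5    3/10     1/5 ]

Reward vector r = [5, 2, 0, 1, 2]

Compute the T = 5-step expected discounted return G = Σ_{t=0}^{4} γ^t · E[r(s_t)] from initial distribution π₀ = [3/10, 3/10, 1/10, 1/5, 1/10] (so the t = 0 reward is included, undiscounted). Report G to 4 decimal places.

t=0: π = [0.3000, 0.3000, 0.1000, 0.2000, 0.1000], E[r] = 2.5000, γ^t·E[r] = 2.500000, running G = 2.500000
t=1: π = [0.1500, 0.2300, 0.1900, 0.2300, 0.2000], E[r] = 1.8400, γ^t·E[r] = 1.656000, running G = 4.156000
t=2: π = [0.1530, 0.2420, 0.1730, 0.2320, 0.2000], E[r] = 1.8810, γ^t·E[r] = 1.523610, running G = 5.679610
t=3: π = [0.1499, 0.2405, 0.1738, 0.2358, 0.2000], E[r] = 1.8663, γ^t·E[r] = 1.360533, running G = 7.040143
t=4: π = [0.1498, 0.2410, 0.1736, 0.2357, 0.2000], E[r] = 1.8664, γ^t·E[r] = 1.224545, running G = 8.264688

G = 8.2647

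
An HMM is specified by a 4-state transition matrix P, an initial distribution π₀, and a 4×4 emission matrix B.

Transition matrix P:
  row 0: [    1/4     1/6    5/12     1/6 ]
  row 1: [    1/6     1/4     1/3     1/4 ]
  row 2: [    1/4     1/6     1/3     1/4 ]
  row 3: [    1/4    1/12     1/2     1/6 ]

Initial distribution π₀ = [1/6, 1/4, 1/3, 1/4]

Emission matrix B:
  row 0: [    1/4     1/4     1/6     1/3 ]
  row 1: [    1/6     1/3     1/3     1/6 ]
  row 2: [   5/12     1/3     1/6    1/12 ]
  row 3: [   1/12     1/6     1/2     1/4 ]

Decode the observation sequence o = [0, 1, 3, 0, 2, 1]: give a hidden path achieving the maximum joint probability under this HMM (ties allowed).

t=0: δ = [4.167e-02, 4.167e-02, 1.389e-01, 2.083e-02]  (obs o_0=0)
t=1: δ = [8.681e-03, 7.716e-03, 1.543e-02, 5.787e-03]  ψ = [2, 2, 2, 2]  (obs o_1=1)
t=2: δ = [1.286e-03, 4.287e-04, 4.287e-04, 9.645e-04]  ψ = [2, 2, 2, 2]  (obs o_2=3)
t=3: δ = [8.038e-05, 3.572e-05, 2.233e-04, 1.786e-05]  ψ = [0, 0, 0, 0]  (obs o_3=0)
t=4: δ = [9.303e-06, 1.240e-05, 1.240e-05, 2.791e-05]  ψ = [2, 2, 2, 2]  (obs o_4=2)
t=5: δ = [1.744e-06, 1.034e-06, 4.651e-06, 7.752e-07]  ψ = [3, 1, 3, 3]  (obs o_5=1)
backtrack: best end state = 2; path = [2, 2, 0, 2, 3, 2]

path = [2, 2, 0, 2, 3, 2]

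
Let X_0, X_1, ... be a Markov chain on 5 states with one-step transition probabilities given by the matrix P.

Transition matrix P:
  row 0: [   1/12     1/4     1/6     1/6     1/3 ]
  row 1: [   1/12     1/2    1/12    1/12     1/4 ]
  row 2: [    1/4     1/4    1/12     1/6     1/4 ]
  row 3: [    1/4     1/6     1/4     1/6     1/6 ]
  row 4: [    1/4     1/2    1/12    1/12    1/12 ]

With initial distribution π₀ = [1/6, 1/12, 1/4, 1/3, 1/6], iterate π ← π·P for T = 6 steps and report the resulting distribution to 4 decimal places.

π = [0.1582, 0.3927, 0.1159, 0.1159, 0.2173]

t=0: π = [0.1667, 0.0833, 0.2500, 0.3333, 0.1667]
t=1: π = [0.2083, 0.2847, 0.1528, 0.1458, 0.2083]
t=2: π = [0.1678, 0.3611, 0.1250, 0.1256, 0.2205]
t=3: π = [0.1618, 0.3849, 0.1182, 0.1182, 0.2168]
t=4: π = [0.1589, 0.3906, 0.1165, 0.1165, 0.2175]
t=5: π = [0.1584, 0.3923, 0.1160, 0.1160, 0.2173]
t=6: π = [0.1582, 0.3927, 0.1159, 0.1159, 0.2173]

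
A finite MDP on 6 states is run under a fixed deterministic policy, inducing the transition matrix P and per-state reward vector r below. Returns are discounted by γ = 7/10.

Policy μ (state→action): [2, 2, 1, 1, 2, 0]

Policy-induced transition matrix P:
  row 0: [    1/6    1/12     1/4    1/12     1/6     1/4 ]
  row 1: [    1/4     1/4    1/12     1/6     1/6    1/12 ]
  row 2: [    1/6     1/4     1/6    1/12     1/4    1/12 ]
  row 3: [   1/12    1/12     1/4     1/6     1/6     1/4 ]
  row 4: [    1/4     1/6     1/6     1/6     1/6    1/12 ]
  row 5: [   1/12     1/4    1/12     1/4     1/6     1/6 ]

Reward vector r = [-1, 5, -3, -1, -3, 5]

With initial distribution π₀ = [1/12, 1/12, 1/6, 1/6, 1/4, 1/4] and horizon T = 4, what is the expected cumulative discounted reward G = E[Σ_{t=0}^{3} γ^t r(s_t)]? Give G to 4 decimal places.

G = 0.6327

t=0: π = [0.0833, 0.0833, 0.1667, 0.1667, 0.2500, 0.2500], E[r] = 0.1667, γ^t·E[r] = 0.166667, running G = 0.166667
t=1: π = [0.1597, 0.1875, 0.1597, 0.1667, 0.1806, 0.1458], E[r] = 0.3194, γ^t·E[r] = 0.223611, running G = 0.390278
t=2: π = [0.1713, 0.1806, 0.1661, 0.1522, 0.1800, 0.1499], E[r] = 0.2905, γ^t·E[r] = 0.142350, running G = 0.532627
t=3: π = [0.1715, 0.1811, 0.1661, 0.1510, 0.1805, 0.1497], E[r] = 0.2918, γ^t·E[r] = 0.100075, running G = 0.632702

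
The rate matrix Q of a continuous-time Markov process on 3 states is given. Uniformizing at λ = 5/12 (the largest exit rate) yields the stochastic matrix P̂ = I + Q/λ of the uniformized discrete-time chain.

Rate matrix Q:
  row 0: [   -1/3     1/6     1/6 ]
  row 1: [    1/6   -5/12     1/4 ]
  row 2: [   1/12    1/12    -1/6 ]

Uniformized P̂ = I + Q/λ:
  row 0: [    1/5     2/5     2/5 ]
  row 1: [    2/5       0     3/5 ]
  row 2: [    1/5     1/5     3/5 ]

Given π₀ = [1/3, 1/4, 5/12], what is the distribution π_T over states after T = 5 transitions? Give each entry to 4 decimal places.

t=0: π = [0.3333, 0.2500, 0.4167]
t=1: π = [0.2500, 0.2167, 0.5333]
t=2: π = [0.2433, 0.2067, 0.5500]
t=3: π = [0.2413, 0.2073, 0.5513]
t=4: π = [0.2415, 0.2068, 0.5517]
t=5: π = [0.2414, 0.2069, 0.5517]

π = [0.2414, 0.2069, 0.5517]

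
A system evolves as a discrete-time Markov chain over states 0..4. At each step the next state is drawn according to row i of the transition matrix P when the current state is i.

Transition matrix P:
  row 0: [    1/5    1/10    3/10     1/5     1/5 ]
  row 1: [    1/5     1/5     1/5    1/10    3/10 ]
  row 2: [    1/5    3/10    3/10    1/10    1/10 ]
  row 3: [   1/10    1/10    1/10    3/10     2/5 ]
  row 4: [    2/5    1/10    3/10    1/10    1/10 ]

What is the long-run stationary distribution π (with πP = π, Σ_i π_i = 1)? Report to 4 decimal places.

Balance equations π_j = Σ_i π_i·P[i][j]:
  π_0 = 1/5·π_0 + 1/5·π_1 + 1/5·π_2 + 1/10·π_3 + 2/5·π_4
  π_1 = 1/10·π_0 + 1/5·π_1 + 3/10·π_2 + 1/10·π_3 + 1/10·π_4
  π_2 = 3/10·π_0 + 1/5·π_1 + 3/10·π_2 + 1/10·π_3 + 3/10·π_4
  π_3 = 1/5·π_0 + 1/10·π_1 + 1/10·π_2 + 3/10·π_3 + 1/10·π_4
  normalize: π_0 + π_1 + π_2 + π_3 + π_4 = 1
Solving the linear system gives exactly π = [255/1133, 379/2266, 1145/4532, 347/2266, 915/4532].

π = [0.2251, 0.1673, 0.2526, 0.1531, 0.2019]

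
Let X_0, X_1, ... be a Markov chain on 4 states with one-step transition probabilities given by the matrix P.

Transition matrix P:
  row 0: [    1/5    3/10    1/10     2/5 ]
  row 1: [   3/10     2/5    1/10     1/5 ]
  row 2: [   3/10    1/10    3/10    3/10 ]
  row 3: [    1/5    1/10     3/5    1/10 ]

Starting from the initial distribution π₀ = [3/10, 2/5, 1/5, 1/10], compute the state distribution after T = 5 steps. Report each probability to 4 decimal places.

t=0: π = [0.3000, 0.4000, 0.2000, 0.1000]
t=1: π = [0.2600, 0.2800, 0.1900, 0.2700]
t=2: π = [0.2470, 0.2360, 0.2730, 0.2440]
t=3: π = [0.2509, 0.2202, 0.2766, 0.2523]
t=4: π = [0.2497, 0.2162, 0.2815, 0.2526]
t=5: π = [0.2498, 0.2148, 0.2826, 0.2528]

π = [0.2498, 0.2148, 0.2826, 0.2528]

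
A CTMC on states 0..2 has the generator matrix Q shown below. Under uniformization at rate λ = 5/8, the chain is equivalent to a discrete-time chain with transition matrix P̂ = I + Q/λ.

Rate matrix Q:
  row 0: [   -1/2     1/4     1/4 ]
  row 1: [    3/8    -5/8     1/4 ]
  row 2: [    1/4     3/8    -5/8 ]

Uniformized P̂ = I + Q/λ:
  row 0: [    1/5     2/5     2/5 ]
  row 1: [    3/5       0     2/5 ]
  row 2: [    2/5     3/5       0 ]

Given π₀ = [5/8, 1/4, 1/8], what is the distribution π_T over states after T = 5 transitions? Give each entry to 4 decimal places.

t=0: π = [0.6250, 0.2500, 0.1250]
t=1: π = [0.3250, 0.3250, 0.3500]
t=2: π = [0.4000, 0.3400, 0.2600]
t=3: π = [0.3880, 0.3160, 0.2960]
t=4: π = [0.3856, 0.3328, 0.2816]
t=5: π = [0.3894, 0.3232, 0.2874]

π = [0.3894, 0.3232, 0.2874]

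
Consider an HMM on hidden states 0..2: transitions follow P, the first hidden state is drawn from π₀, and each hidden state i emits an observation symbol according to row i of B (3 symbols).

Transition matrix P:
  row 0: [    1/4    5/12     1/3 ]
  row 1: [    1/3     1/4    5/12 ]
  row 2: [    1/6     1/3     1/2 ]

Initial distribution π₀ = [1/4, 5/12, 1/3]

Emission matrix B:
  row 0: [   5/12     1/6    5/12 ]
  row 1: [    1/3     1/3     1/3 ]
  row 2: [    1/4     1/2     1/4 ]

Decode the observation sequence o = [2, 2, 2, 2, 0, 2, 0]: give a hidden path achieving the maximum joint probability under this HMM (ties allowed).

path = [1, 0, 1, 0, 1, 0, 1]

t=0: δ = [1.042e-01, 1.389e-01, 8.333e-02]  (obs o_0=2)
t=1: δ = [1.929e-02, 1.447e-02, 1.447e-02]  ψ = [1, 0, 1]  (obs o_1=2)
t=2: δ = [2.009e-03, 2.679e-03, 1.808e-03]  ψ = [0, 0, 2]  (obs o_2=2)
t=3: δ = [3.721e-04, 2.791e-04, 2.791e-04]  ψ = [1, 0, 1]  (obs o_3=2)
t=4: δ = [3.876e-05, 5.168e-05, 3.489e-05]  ψ = [0, 0, 2]  (obs o_4=0)
t=5: δ = [7.178e-06, 5.384e-06, 5.384e-06]  ψ = [1, 0, 1]  (obs o_5=2)
t=6: δ = [7.477e-07, 9.969e-07, 6.729e-07]  ψ = [0, 0, 2]  (obs o_6=0)
backtrack: best end state = 1; path = [1, 0, 1, 0, 1, 0, 1]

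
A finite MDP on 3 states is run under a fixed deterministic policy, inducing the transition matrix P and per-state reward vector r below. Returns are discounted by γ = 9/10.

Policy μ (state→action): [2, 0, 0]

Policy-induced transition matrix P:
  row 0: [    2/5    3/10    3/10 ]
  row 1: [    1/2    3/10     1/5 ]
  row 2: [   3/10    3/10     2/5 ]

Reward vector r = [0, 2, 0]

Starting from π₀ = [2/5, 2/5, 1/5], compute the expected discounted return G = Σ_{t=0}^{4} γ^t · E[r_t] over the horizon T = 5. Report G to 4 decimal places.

G = 2.6571

t=0: π = [0.4000, 0.4000, 0.2000], E[r] = 0.8000, γ^t·E[r] = 0.800000, running G = 0.800000
t=1: π = [0.4200, 0.3000, 0.2800], E[r] = 0.6000, γ^t·E[r] = 0.540000, running G = 1.340000
t=2: π = [0.4020, 0.3000, 0.2980], E[r] = 0.6000, γ^t·E[r] = 0.486000, running G = 1.826000
t=3: π = [0.4002, 0.3000, 0.2998], E[r] = 0.6000, γ^t·E[r] = 0.437400, running G = 2.263400
t=4: π = [0.4000, 0.3000, 0.3000], E[r] = 0.6000, γ^t·E[r] = 0.393660, running G = 2.657060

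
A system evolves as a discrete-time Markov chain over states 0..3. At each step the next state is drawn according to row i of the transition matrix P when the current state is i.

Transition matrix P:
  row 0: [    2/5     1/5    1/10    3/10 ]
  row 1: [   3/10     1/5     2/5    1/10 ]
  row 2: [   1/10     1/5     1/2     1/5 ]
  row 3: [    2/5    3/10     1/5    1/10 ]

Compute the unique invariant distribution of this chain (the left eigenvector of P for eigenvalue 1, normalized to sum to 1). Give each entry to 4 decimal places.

Balance equations π_j = Σ_i π_i·P[i][j]:
  π_0 = 2/5·π_0 + 3/10·π_1 + 1/10·π_2 + 2/5·π_3
  π_1 = 1/5·π_0 + 1/5·π_1 + 1/5·π_2 + 3/10·π_3
  π_2 = 1/10·π_0 + 2/5·π_1 + 1/2·π_2 + 1/5·π_3
  normalize: π_0 + π_1 + π_2 + π_3 = 1
Solving the linear system gives exactly π = [213/745, 163/745, 229/745, 28/149].

π = [0.2859, 0.2188, 0.3074, 0.1879]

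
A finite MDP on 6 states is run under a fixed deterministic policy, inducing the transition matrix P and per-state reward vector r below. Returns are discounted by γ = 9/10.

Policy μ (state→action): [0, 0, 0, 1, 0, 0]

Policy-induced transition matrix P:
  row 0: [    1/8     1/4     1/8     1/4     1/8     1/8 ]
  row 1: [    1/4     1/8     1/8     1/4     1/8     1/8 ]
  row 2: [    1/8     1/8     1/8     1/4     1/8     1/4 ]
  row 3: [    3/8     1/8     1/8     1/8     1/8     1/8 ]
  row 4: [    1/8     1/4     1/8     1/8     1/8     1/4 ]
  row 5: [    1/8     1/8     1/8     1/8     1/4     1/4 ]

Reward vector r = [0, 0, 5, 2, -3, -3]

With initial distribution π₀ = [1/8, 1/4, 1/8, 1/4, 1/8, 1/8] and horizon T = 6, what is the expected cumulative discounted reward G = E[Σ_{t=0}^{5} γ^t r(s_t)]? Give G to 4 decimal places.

G = 0.4658

t=0: π = [0.1250, 0.2500, 0.1250, 0.2500, 0.1250, 0.1250], E[r] = 0.3750, γ^t·E[r] = 0.375000, running G = 0.375000
t=1: π = [0.2188, 0.1563, 0.1250, 0.1875, 0.1406, 0.1719], E[r] = 0.0625, γ^t·E[r] = 0.056250, running G = 0.431250
t=2: π = [0.1914, 0.1699, 0.1250, 0.1875, 0.1465, 0.1797], E[r] = 0.0215, γ^t·E[r] = 0.017402, running G = 0.448652
t=3: π = [0.1931, 0.1672, 0.1250, 0.1858, 0.1475, 0.1814], E[r] = 0.0100, γ^t·E[r] = 0.007297, running G = 0.455949
t=4: π = [0.1924, 0.1676, 0.1250, 0.1857, 0.1477, 0.1817], E[r] = 0.0081, γ^t·E[r] = 0.005326, running G = 0.461275
t=5: π = [0.1924, 0.1675, 0.1250, 0.1856, 0.1477, 0.1818], E[r] = 0.0077, γ^t·E[r] = 0.004534, running G = 0.465810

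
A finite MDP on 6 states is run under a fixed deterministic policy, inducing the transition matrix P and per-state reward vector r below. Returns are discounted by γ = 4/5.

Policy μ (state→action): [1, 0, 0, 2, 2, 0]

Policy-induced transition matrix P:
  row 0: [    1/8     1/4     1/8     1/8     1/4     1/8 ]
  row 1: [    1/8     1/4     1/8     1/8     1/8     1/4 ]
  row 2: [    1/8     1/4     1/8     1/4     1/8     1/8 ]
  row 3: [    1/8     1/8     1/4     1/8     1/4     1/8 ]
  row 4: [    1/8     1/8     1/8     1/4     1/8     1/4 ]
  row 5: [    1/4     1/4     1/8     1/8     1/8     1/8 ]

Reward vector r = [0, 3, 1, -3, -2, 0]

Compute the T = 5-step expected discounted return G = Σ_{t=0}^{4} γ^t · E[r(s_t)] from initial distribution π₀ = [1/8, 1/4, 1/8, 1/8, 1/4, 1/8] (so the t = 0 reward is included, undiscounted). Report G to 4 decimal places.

t=0: π = [0.1250, 0.2500, 0.1250, 0.1250, 0.2500, 0.1250], E[r] = 0.0000, γ^t·E[r] = 0.000000, running G = 0.000000
t=1: π = [0.1406, 0.2031, 0.1406, 0.1719, 0.1563, 0.1875], E[r] = -0.0781, γ^t·E[r] = -0.062500, running G = -0.062500
t=2: π = [0.1484, 0.2090, 0.1465, 0.1621, 0.1641, 0.1699], E[r] = -0.0410, γ^t·E[r] = -0.026250, running G = -0.088750
t=3: π = [0.1462, 0.2092, 0.1453, 0.1638, 0.1638, 0.1716], E[r] = -0.0461, γ^t·E[r] = -0.023625, running G = -0.112375
t=4: π = [0.1465, 0.2090, 0.1455, 0.1636, 0.1638, 0.1716], E[r] = -0.0458, γ^t·E[r] = -0.018763, running G = -0.131138

G = -0.1311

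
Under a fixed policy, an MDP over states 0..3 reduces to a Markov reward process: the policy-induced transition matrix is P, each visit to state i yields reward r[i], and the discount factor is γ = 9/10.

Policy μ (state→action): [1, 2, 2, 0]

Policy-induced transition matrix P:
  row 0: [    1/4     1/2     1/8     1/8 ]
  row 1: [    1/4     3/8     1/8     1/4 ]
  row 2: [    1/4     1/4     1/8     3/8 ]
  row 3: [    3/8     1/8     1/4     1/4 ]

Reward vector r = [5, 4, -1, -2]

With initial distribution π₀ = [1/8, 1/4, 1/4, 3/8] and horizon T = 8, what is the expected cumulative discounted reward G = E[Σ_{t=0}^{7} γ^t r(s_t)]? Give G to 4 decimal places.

t=0: π = [0.1250, 0.2500, 0.2500, 0.3750], E[r] = 0.6250, γ^t·E[r] = 0.625000, running G = 0.625000
t=1: π = [0.2969, 0.2656, 0.1719, 0.2656], E[r] = 1.8438, γ^t·E[r] = 1.659375, running G = 2.284375
t=2: π = [0.2832, 0.3242, 0.1582, 0.2344], E[r] = 2.0859, γ^t·E[r] = 1.689609, running G = 3.973984
t=3: π = [0.2793, 0.3320, 0.1543, 0.2344], E[r] = 2.1016, γ^t·E[r] = 1.532039, running G = 5.506023
t=4: π = [0.2793, 0.3320, 0.1543, 0.2344], E[r] = 2.1016, γ^t·E[r] = 1.378835, running G = 6.884859
t=5: π = [0.2793, 0.3320, 0.1543, 0.2344], E[r] = 2.1016, γ^t·E[r] = 1.240952, running G = 8.125810
t=6: π = [0.2793, 0.3320, 0.1543, 0.2344], E[r] = 2.1016, γ^t·E[r] = 1.116856, running G = 9.242667
t=7: π = [0.2793, 0.3320, 0.1543, 0.2344], E[r] = 2.1016, γ^t·E[r] = 1.005171, running G = 10.247838

G = 10.2478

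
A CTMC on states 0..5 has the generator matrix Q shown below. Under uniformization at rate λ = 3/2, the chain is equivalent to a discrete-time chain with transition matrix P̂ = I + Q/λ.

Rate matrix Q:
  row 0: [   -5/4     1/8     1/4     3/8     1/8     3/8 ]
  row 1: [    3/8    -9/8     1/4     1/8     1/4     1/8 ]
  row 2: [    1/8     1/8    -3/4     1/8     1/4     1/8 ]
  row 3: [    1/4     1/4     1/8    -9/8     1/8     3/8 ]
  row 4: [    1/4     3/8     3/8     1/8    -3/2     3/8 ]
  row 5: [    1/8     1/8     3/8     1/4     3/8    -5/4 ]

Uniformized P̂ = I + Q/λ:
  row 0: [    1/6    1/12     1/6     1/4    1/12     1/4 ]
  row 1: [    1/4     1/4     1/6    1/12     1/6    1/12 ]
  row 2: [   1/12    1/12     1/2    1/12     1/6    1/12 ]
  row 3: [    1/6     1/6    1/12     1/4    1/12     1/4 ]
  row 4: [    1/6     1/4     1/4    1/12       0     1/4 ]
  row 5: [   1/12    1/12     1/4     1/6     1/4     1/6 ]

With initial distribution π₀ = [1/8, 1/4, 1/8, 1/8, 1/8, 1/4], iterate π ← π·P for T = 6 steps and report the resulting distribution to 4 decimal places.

t=0: π = [0.1250, 0.2500, 0.1250, 0.1250, 0.1250, 0.2500]
t=1: π = [0.1563, 0.1563, 0.2292, 0.1458, 0.1458, 0.1667]
t=2: π = [0.1467, 0.1458, 0.2569, 0.1476, 0.1311, 0.1719]
t=3: π = [0.1431, 0.1418, 0.2653, 0.1467, 0.1346, 0.1685]
t=4: π = [0.1423, 0.1416, 0.2681, 0.1457, 0.1341, 0.1681]
t=5: π = [0.1421, 0.1414, 0.2691, 0.1453, 0.1343, 0.1677]
t=6: π = [0.1421, 0.1414, 0.2694, 0.1452, 0.1343, 0.1676]

π = [0.1421, 0.1414, 0.2694, 0.1452, 0.1343, 0.1676]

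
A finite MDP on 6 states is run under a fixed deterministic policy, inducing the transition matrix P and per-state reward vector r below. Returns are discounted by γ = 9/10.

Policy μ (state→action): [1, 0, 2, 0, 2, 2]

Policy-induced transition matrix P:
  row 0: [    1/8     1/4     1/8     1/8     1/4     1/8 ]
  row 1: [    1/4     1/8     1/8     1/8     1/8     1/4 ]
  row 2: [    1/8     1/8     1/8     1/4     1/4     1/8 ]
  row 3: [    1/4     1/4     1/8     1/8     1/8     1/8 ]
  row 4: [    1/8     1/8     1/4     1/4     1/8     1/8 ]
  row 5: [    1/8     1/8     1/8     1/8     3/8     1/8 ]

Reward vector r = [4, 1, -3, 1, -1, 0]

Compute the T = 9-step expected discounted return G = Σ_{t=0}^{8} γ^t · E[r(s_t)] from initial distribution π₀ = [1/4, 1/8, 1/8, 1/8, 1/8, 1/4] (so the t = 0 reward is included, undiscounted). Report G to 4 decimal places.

G = 2.4969

t=0: π = [0.2500, 0.1250, 0.1250, 0.1250, 0.1250, 0.2500], E[r] = 0.7500, γ^t·E[r] = 0.750000, running G = 0.750000
t=1: π = [0.1563, 0.1719, 0.1406, 0.1563, 0.2344, 0.1406], E[r] = 0.2969, γ^t·E[r] = 0.267188, running G = 1.017188
t=2: π = [0.1660, 0.1641, 0.1543, 0.1719, 0.1973, 0.1465], E[r] = 0.3398, γ^t·E[r] = 0.275273, running G = 1.292461
t=3: π = [0.1670, 0.1672, 0.1497, 0.1689, 0.2017, 0.1455], E[r] = 0.3535, γ^t·E[r] = 0.257713, running G = 1.550174
t=4: π = [0.1670, 0.1670, 0.1502, 0.1689, 0.2010, 0.1459], E[r] = 0.3524, γ^t·E[r] = 0.231221, running G = 1.781395
t=5: π = [0.1670, 0.1670, 0.1501, 0.1689, 0.2011, 0.1459], E[r] = 0.3524, γ^t·E[r] = 0.208060, running G = 1.989455
t=6: π = [0.1670, 0.1670, 0.1501, 0.1689, 0.2011, 0.1459], E[r] = 0.3523, γ^t·E[r] = 0.187229, running G = 2.176684
t=7: π = [0.1670, 0.1670, 0.1501, 0.1689, 0.2011, 0.1459], E[r] = 0.3523, γ^t·E[r] = 0.168511, running G = 2.345195
t=8: π = [0.1670, 0.1670, 0.1501, 0.1689, 0.2011, 0.1459], E[r] = 0.3523, γ^t·E[r] = 0.151660, running G = 2.496855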